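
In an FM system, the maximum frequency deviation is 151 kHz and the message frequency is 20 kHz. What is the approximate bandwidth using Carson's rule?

Carson's rule: BW = 2*(delta_f + f_m)
= 2*(151 + 20) kHz = 342 kHz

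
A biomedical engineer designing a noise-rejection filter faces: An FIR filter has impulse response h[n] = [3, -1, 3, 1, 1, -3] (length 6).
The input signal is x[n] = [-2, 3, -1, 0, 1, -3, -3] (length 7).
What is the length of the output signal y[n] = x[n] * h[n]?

For linear convolution, the output length is:
len(y) = len(x) + len(h) - 1 = 7 + 6 - 1 = 12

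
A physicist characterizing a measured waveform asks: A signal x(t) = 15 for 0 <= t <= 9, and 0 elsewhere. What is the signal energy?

Energy = integral of |x(t)|^2 dt over the signal duration
= 15^2 * 9 = 225 * 9 = 2025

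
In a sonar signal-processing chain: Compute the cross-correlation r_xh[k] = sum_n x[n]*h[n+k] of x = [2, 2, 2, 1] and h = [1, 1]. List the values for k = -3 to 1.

Both sequences indexed from 0 and zero outside their support.
Lags with overlap: k = -3 to 1.
  r_xh[-3] = x[3]*h[0] = 1
  r_xh[-2] = x[2]*h[0] + x[3]*h[1] = 3
  r_xh[-1] = x[1]*h[0] + x[2]*h[1] = 4
  r_xh[0] = x[0]*h[0] + x[1]*h[1] = 4
  r_xh[1] = x[0]*h[1] = 2
r_xh = [1, 3, 4, 4, 2] (for k = -3, ..., 1)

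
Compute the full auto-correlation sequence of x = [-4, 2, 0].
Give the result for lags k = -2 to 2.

r_xx[k] = sum_m x[m]*x[m+k], indexed from 0, for k = -2 to 2:
  r_xx[-2] = x[2]*x[0] = 0
  r_xx[-1] = x[1]*x[0] + x[2]*x[1] = -8
  r_xx[0] = x[0]*x[0] + x[1]*x[1] + x[2]*x[2] = 20
  r_xx[1] = x[0]*x[1] + x[1]*x[2] = -8
  r_xx[2] = x[0]*x[2] = 0
r_xx = [0, -8, 20, -8, 0]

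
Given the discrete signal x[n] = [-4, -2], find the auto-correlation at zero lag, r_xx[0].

The auto-correlation at zero lag r_xx[0] equals the signal energy.
r_xx[0] = sum of x[n]^2 = (-4)^2 + (-2)^2
= 16 + 4 = 20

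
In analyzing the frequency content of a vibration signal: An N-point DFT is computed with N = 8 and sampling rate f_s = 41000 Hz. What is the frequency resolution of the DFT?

DFT frequency resolution = f_s / N
= 41000 / 8 = 5125 Hz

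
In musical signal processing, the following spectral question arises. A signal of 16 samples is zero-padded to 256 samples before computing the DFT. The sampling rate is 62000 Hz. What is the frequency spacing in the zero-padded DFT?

Original DFT: N = 16, resolution = f_s/N = 62000/16 = 3875 Hz
Zero-padded DFT: N = 256, resolution = f_s/N = 62000/256 = 3875/16 Hz
Zero-padding interpolates the spectrum (finer frequency grid)
but does NOT improve the true spectral resolution (ability to resolve close frequencies).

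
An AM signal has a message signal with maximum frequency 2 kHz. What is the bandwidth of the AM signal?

In AM (double-sideband), the bandwidth is twice the message frequency.
BW = 2 * f_m = 2 * 2 kHz = 4 kHz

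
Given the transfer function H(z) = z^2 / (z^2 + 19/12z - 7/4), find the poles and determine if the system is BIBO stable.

Poles are roots of the denominator: z^2 + 19/12z - 7/4 = 0.
Quadratic formula: z = [-(19/12) +/- sqrt((19/12)^2 - 4*(-7/4))] / 2
Discriminant = 361/144 + 7 = 1369/144; sqrt = 37/12.
z = (-19/12 +/- 37/12) / 2 => z = 3/4 or z = -7/3.
|p1| = 7/3, |p2| = 3/4.
For BIBO stability, all poles must lie inside the unit circle (|p| < 1).
System is UNSTABLE since at least one |p| >= 1.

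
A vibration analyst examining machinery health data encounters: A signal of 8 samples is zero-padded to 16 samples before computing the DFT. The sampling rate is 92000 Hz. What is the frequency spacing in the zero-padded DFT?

Original DFT: N = 8, resolution = f_s/N = 92000/8 = 11500 Hz
Zero-padded DFT: N = 16, resolution = f_s/N = 92000/16 = 5750 Hz
Zero-padding interpolates the spectrum (finer frequency grid)
but does NOT improve the true spectral resolution (ability to resolve close frequencies).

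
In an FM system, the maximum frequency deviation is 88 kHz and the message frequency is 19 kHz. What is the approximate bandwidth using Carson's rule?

Carson's rule: BW = 2*(delta_f + f_m)
= 2*(88 + 19) kHz = 214 kHz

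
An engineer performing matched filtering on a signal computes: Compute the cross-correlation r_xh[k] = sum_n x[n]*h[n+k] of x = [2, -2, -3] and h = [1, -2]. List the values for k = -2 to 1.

Both sequences indexed from 0 and zero outside their support.
Lags with overlap: k = -2 to 1.
  r_xh[-2] = x[2]*h[0] = -3
  r_xh[-1] = x[1]*h[0] + x[2]*h[1] = 4
  r_xh[0] = x[0]*h[0] + x[1]*h[1] = 6
  r_xh[1] = x[0]*h[1] = -4
r_xh = [-3, 4, 6, -4] (for k = -2, ..., 1)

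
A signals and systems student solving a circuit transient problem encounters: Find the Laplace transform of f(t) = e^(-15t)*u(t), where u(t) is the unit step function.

Standard Laplace transform pair:
e^(-at)*u(t) <-> 1/(s+a)
With a = 15: L{e^(-15t)*u(t)} = 1/(s+15), ROC: Re(s) > -15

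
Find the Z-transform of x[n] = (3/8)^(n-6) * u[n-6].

Time-shifting property: if X(z) = Z{x[n]}, then Z{x[n-d]} = z^(-d) * X(z)
X(z) = z/(z - 3/8) for x[n] = (3/8)^n * u[n]
Z{x[n-6]} = z^(-6) * z/(z - 3/8) = z^(-5)/(z - 3/8)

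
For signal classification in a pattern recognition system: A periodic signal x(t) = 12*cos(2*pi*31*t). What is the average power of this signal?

Average power of A*cos(wt) is A^2/2.
P = 12^2 / 2 = 144/2 = 72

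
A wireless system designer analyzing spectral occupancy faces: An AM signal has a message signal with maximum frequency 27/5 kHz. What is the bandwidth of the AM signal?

In AM (double-sideband), the bandwidth is twice the message frequency.
BW = 2 * f_m = 2 * 27/5 kHz = 54/5 kHz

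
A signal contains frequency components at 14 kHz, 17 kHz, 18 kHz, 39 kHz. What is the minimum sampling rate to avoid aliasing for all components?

The highest frequency component is f_max = 39 kHz.
Nyquist rate = 2 * f_max = 2 * 39 kHz = 78 kHz.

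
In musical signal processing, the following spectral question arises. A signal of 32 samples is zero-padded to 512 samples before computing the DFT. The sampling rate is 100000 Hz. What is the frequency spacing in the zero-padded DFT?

Original DFT: N = 32, resolution = f_s/N = 100000/32 = 3125 Hz
Zero-padded DFT: N = 512, resolution = f_s/N = 100000/512 = 3125/16 Hz
Zero-padding interpolates the spectrum (finer frequency grid)
but does NOT improve the true spectral resolution (ability to resolve close frequencies).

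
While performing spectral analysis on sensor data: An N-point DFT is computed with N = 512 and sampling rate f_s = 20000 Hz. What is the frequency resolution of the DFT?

DFT frequency resolution = f_s / N
= 20000 / 512 = 625/16 Hz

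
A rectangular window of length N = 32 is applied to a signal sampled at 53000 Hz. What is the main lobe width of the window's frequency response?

For a rectangular window of length N,
the main lobe width in frequency is 2*f_s/N.
= 2*53000/32 = 6625/2 Hz
This determines the minimum frequency separation for resolving two sinusoids.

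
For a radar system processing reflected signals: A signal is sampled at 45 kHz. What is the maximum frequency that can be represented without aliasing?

The maximum frequency that can be represented without aliasing
is the Nyquist frequency: f_max = f_s / 2 = 45 kHz / 2 = 45/2 kHz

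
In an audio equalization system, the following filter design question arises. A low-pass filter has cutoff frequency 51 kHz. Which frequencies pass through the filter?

A low-pass filter passes all frequencies below the cutoff frequency 51 kHz and attenuates higher frequencies.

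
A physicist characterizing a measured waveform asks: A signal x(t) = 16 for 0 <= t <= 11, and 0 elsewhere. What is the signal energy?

Energy = integral of |x(t)|^2 dt over the signal duration
= 16^2 * 11 = 256 * 11 = 2816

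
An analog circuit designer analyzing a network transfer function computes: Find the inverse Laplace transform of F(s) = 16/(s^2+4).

Standard pair: w/(s^2+w^2) <-> sin(wt)*u(t)
Recognize w^2 = 4, so w = 2; numerator 16 = 8*2.
f(t) = 8*sin(2t)*u(t)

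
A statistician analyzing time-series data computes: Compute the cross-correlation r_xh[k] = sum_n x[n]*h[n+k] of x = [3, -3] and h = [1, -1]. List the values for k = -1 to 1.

Both sequences indexed from 0 and zero outside their support.
Lags with overlap: k = -1 to 1.
  r_xh[-1] = x[1]*h[0] = -3
  r_xh[0] = x[0]*h[0] + x[1]*h[1] = 6
  r_xh[1] = x[0]*h[1] = -3
r_xh = [-3, 6, -3] (for k = -1, ..., 1)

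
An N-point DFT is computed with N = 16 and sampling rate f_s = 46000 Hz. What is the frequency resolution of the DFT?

DFT frequency resolution = f_s / N
= 46000 / 16 = 2875 Hz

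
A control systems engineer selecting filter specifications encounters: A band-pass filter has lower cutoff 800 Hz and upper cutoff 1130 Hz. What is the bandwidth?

Bandwidth = f_high - f_low
= 1130 Hz - 800 Hz = 330 Hz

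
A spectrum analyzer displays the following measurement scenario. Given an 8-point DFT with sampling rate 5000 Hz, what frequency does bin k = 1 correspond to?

The frequency of DFT bin k is: f_k = k * f_s / N
f_1 = 1 * 5000 / 8 = 625 Hz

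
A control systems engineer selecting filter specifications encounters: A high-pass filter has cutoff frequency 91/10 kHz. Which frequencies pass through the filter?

A high-pass filter passes all frequencies above the cutoff frequency 91/10 kHz and attenuates lower frequencies.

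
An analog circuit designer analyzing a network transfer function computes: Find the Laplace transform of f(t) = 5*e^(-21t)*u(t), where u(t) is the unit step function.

Standard Laplace transform pair:
e^(-at)*u(t) <-> 1/(s+a)
With a = 21: L{5*e^(-21t)*u(t)} = 5/(s+21), ROC: Re(s) > -21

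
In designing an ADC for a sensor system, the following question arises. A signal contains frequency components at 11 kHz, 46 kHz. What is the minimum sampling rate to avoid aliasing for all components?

The highest frequency component is f_max = 46 kHz.
Nyquist rate = 2 * f_max = 2 * 46 kHz = 92 kHz.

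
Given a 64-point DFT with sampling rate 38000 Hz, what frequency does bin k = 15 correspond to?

The frequency of DFT bin k is: f_k = k * f_s / N
f_15 = 15 * 38000 / 64 = 35625/4 Hz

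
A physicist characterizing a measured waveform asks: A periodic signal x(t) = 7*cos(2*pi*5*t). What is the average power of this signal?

Average power of A*cos(wt) is A^2/2.
P = 7^2 / 2 = 49/2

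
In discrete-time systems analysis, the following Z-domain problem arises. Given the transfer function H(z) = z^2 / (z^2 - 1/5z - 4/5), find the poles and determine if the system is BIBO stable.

Poles are roots of the denominator: z^2 - 1/5z - 4/5 = 0.
Quadratic formula: z = [-(-1/5) +/- sqrt((-1/5)^2 - 4*(-4/5))] / 2
Discriminant = 1/25 + 16/5 = 81/25; sqrt = 9/5.
z = (1/5 +/- 9/5) / 2 => z = 1 or z = -4/5.
|p1| = 1, |p2| = 4/5.
For BIBO stability, all poles must lie inside the unit circle (|p| < 1).
System is UNSTABLE since at least one |p| >= 1.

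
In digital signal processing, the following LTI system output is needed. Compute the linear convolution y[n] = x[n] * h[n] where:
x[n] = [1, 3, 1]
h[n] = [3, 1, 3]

y[n] = sum_k x[k]*h[n-k]. Output length = len(x) + len(h) - 1 = 3 + 3 - 1 = 5.
y[0] = 1*3 = 3
y[1] = 3*3 + 1*1 = 10
y[2] = 1*3 + 3*1 + 1*3 = 9
y[3] = 1*1 + 3*3 = 10
y[4] = 1*3 = 3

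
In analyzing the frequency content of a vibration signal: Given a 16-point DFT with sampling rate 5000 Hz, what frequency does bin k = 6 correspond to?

The frequency of DFT bin k is: f_k = k * f_s / N
f_6 = 6 * 5000 / 16 = 1875 Hz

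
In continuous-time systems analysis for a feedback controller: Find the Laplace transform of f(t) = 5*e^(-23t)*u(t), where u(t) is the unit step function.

Standard Laplace transform pair:
e^(-at)*u(t) <-> 1/(s+a)
With a = 23: L{5*e^(-23t)*u(t)} = 5/(s+23), ROC: Re(s) > -23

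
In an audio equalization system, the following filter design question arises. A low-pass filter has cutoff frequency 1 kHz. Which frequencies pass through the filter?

A low-pass filter passes all frequencies below the cutoff frequency 1 kHz and attenuates higher frequencies.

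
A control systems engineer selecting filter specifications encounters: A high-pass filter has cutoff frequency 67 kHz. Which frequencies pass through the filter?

A high-pass filter passes all frequencies above the cutoff frequency 67 kHz and attenuates lower frequencies.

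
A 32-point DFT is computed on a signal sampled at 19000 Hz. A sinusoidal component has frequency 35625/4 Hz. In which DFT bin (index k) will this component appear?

DFT frequency resolution = f_s/N = 19000/32 = 2375/4 Hz
Bin index k = f_signal / resolution = 35625/4 / 2375/4 = 15
The signal frequency 35625/4 Hz falls in DFT bin k = 15.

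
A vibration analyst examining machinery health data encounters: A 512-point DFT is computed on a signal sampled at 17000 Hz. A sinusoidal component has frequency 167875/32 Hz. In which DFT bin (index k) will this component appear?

DFT frequency resolution = f_s/N = 17000/512 = 2125/64 Hz
Bin index k = f_signal / resolution = 167875/32 / 2125/64 = 158
The signal frequency 167875/32 Hz falls in DFT bin k = 158.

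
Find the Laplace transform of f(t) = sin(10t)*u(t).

Standard pair: sin(wt)*u(t) <-> w/(s^2+w^2)
With w = 10: L{sin(10t)*u(t)} = 10/(s^2+100)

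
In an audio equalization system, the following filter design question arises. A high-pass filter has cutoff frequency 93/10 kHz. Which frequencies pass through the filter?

A high-pass filter passes all frequencies above the cutoff frequency 93/10 kHz and attenuates lower frequencies.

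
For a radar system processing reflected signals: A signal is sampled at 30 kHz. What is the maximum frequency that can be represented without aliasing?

The maximum frequency that can be represented without aliasing
is the Nyquist frequency: f_max = f_s / 2 = 30 kHz / 2 = 15 kHz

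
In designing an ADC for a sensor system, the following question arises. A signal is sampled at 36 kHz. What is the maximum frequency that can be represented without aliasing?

The maximum frequency that can be represented without aliasing
is the Nyquist frequency: f_max = f_s / 2 = 36 kHz / 2 = 18 kHz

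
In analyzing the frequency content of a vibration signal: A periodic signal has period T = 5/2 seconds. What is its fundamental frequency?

The fundamental frequency is the reciprocal of the period.
f = 1/T = 1/(5/2) = 2/5 Hz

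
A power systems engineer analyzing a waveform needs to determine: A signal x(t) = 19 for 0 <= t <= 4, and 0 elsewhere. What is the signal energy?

Energy = integral of |x(t)|^2 dt over the signal duration
= 19^2 * 4 = 361 * 4 = 1444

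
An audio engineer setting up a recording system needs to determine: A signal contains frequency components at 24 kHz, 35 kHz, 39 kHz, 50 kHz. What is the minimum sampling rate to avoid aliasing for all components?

The highest frequency component is f_max = 50 kHz.
Nyquist rate = 2 * f_max = 2 * 50 kHz = 100 kHz.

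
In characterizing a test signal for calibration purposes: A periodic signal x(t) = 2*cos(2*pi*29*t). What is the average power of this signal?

Average power of A*cos(wt) is A^2/2.
P = 2^2 / 2 = 4/2 = 2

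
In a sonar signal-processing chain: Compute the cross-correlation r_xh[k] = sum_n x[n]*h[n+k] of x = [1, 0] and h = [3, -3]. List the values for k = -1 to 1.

Both sequences indexed from 0 and zero outside their support.
Lags with overlap: k = -1 to 1.
  r_xh[-1] = x[1]*h[0] = 0
  r_xh[0] = x[0]*h[0] + x[1]*h[1] = 3
  r_xh[1] = x[0]*h[1] = -3
r_xh = [0, 3, -3] (for k = -1, ..., 1)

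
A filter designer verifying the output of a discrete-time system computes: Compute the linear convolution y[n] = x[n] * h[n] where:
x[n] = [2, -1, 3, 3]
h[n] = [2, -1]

y[n] = sum_k x[k]*h[n-k]. Output length = len(x) + len(h) - 1 = 4 + 2 - 1 = 5.
y[0] = 2*2 = 4
y[1] = -1*2 + 2*-1 = -4
y[2] = 3*2 + -1*-1 = 7
y[3] = 3*2 + 3*-1 = 3
y[4] = 3*-1 = -3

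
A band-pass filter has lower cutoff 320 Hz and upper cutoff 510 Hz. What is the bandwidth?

Bandwidth = f_high - f_low
= 510 Hz - 320 Hz = 190 Hz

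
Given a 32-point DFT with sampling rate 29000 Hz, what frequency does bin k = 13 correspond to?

The frequency of DFT bin k is: f_k = k * f_s / N
f_13 = 13 * 29000 / 32 = 47125/4 Hz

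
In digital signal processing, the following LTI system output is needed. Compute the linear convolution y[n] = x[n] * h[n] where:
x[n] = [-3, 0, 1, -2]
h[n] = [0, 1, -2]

y[n] = sum_k x[k]*h[n-k]. Output length = len(x) + len(h) - 1 = 4 + 3 - 1 = 6.
y[0] = -3*0 = 0
y[1] = 0*0 + -3*1 = -3
y[2] = 1*0 + 0*1 + -3*-2 = 6
y[3] = -2*0 + 1*1 + 0*-2 = 1
y[4] = -2*1 + 1*-2 = -4
y[5] = -2*-2 = 4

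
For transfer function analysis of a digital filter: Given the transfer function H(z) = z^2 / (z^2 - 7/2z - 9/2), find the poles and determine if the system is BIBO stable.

Poles are roots of the denominator: z^2 - 7/2z - 9/2 = 0.
Quadratic formula: z = [-(-7/2) +/- sqrt((-7/2)^2 - 4*(-9/2))] / 2
Discriminant = 49/4 + 18 = 121/4; sqrt = 11/2.
z = (7/2 +/- 11/2) / 2 => z = 9/2 or z = -1.
|p1| = 9/2, |p2| = 1.
For BIBO stability, all poles must lie inside the unit circle (|p| < 1).
System is UNSTABLE since at least one |p| >= 1.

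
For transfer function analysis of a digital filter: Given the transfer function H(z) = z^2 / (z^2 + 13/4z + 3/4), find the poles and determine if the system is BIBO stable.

Poles are roots of the denominator: z^2 + 13/4z + 3/4 = 0.
Quadratic formula: z = [-(13/4) +/- sqrt((13/4)^2 - 4*(3/4))] / 2
Discriminant = 169/16 - 3 = 121/16; sqrt = 11/4.
z = (-13/4 +/- 11/4) / 2 => z = -1/4 or z = -3.
|p1| = 3, |p2| = 1/4.
For BIBO stability, all poles must lie inside the unit circle (|p| < 1).
System is UNSTABLE since at least one |p| >= 1.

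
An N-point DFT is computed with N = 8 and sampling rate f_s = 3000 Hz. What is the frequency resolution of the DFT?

DFT frequency resolution = f_s / N
= 3000 / 8 = 375 Hz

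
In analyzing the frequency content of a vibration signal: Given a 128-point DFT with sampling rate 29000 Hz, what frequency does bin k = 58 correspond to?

The frequency of DFT bin k is: f_k = k * f_s / N
f_58 = 58 * 29000 / 128 = 105125/8 Hz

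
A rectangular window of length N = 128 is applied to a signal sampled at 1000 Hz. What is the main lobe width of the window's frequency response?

For a rectangular window of length N,
the main lobe width in frequency is 2*f_s/N.
= 2*1000/128 = 125/8 Hz
This determines the minimum frequency separation for resolving two sinusoids.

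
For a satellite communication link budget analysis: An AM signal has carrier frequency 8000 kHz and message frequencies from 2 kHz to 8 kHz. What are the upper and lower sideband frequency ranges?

Upper sideband (USB) = fc + [fm_low, fm_high] = 8000 + [2, 8] = [8002, 8008] kHz
Lower sideband (LSB) = fc - [fm_high, fm_low] = 8000 - [8, 2] = [7992, 7998] kHz
Total occupied spectrum: 7992 kHz to 8008 kHz (plus carrier at 8000 kHz)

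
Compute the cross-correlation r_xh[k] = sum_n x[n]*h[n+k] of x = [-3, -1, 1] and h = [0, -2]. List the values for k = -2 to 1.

Both sequences indexed from 0 and zero outside their support.
Lags with overlap: k = -2 to 1.
  r_xh[-2] = x[2]*h[0] = 0
  r_xh[-1] = x[1]*h[0] + x[2]*h[1] = -2
  r_xh[0] = x[0]*h[0] + x[1]*h[1] = 2
  r_xh[1] = x[0]*h[1] = 6
r_xh = [0, -2, 2, 6] (for k = -2, ..., 1)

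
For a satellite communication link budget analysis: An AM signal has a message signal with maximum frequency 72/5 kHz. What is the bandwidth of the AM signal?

In AM (double-sideband), the bandwidth is twice the message frequency.
BW = 2 * f_m = 2 * 72/5 kHz = 144/5 kHz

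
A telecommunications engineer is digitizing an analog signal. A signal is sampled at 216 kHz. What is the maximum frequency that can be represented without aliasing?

The maximum frequency that can be represented without aliasing
is the Nyquist frequency: f_max = f_s / 2 = 216 kHz / 2 = 108 kHz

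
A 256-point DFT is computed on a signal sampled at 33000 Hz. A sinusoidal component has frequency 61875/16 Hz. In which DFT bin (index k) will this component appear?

DFT frequency resolution = f_s/N = 33000/256 = 4125/32 Hz
Bin index k = f_signal / resolution = 61875/16 / 4125/32 = 30
The signal frequency 61875/16 Hz falls in DFT bin k = 30.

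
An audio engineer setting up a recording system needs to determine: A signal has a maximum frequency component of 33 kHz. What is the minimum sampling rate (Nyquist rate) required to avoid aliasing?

By the Nyquist-Shannon sampling theorem,
the minimum sampling rate (Nyquist rate) must be at least 2 * f_max.
Nyquist rate = 2 * 33 kHz = 66 kHz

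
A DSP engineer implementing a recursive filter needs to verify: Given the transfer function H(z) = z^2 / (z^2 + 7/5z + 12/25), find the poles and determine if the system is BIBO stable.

Poles are roots of the denominator: z^2 + 7/5z + 12/25 = 0.
Quadratic formula: z = [-(7/5) +/- sqrt((7/5)^2 - 4*(12/25))] / 2
Discriminant = 49/25 - 48/25 = 1/25; sqrt = 1/5.
z = (-7/5 +/- 1/5) / 2 => z = -3/5 or z = -4/5.
|p1| = 4/5, |p2| = 3/5.
For BIBO stability, all poles must lie inside the unit circle (|p| < 1).
System is STABLE since both |p| < 1.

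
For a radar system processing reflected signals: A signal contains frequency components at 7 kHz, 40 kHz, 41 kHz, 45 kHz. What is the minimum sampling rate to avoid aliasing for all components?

The highest frequency component is f_max = 45 kHz.
Nyquist rate = 2 * f_max = 2 * 45 kHz = 90 kHz.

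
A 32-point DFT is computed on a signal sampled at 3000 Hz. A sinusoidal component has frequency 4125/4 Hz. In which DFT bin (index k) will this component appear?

DFT frequency resolution = f_s/N = 3000/32 = 375/4 Hz
Bin index k = f_signal / resolution = 4125/4 / 375/4 = 11
The signal frequency 4125/4 Hz falls in DFT bin k = 11.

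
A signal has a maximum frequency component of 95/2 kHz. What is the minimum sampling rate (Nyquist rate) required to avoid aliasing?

By the Nyquist-Shannon sampling theorem,
the minimum sampling rate (Nyquist rate) must be at least 2 * f_max.
Nyquist rate = 2 * 95/2 kHz = 95 kHz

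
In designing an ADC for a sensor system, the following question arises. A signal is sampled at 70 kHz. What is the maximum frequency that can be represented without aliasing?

The maximum frequency that can be represented without aliasing
is the Nyquist frequency: f_max = f_s / 2 = 70 kHz / 2 = 35 kHz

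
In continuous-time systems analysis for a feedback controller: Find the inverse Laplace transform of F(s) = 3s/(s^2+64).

Standard pair: s/(s^2+w^2) <-> cos(wt)*u(t)
With k=3, w=8: f(t) = 3*cos(8t)*u(t)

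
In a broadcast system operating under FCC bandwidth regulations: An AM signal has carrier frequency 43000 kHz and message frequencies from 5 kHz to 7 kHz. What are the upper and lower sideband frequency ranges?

Upper sideband (USB) = fc + [fm_low, fm_high] = 43000 + [5, 7] = [43005, 43007] kHz
Lower sideband (LSB) = fc - [fm_high, fm_low] = 43000 - [7, 5] = [42993, 42995] kHz
Total occupied spectrum: 42993 kHz to 43007 kHz (plus carrier at 43000 kHz)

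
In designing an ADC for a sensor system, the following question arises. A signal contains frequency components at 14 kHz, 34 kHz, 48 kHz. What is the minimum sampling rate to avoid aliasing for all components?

The highest frequency component is f_max = 48 kHz.
Nyquist rate = 2 * f_max = 2 * 48 kHz = 96 kHz.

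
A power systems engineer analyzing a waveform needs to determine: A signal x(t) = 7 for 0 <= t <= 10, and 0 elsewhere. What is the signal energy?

Energy = integral of |x(t)|^2 dt over the signal duration
= 7^2 * 10 = 49 * 10 = 490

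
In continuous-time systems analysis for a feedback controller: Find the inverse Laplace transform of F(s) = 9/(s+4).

Standard pair: k/(s+a) <-> k*e^(-at)*u(t)
With k=9, a=4: f(t) = 9*e^(-4t)*u(t)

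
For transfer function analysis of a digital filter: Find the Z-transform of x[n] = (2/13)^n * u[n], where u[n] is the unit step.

The Z-transform of a^n * u[n] is z/(z-a) for |z| > |a|.
Here a = 2/13, so X(z) = z/(z - (2/13)) = 13z/(13z - 2)
ROC: |z| > 2/13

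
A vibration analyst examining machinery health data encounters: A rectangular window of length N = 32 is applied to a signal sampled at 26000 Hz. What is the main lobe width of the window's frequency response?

For a rectangular window of length N,
the main lobe width in frequency is 2*f_s/N.
= 2*26000/32 = 1625 Hz
This determines the minimum frequency separation for resolving two sinusoids.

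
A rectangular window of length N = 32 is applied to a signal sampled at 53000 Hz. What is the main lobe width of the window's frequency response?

For a rectangular window of length N,
the main lobe width in frequency is 2*f_s/N.
= 2*53000/32 = 6625/2 Hz
This determines the minimum frequency separation for resolving two sinusoids.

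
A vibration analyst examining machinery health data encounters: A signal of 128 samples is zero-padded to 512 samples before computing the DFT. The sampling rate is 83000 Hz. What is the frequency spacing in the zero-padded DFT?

Original DFT: N = 128, resolution = f_s/N = 83000/128 = 10375/16 Hz
Zero-padded DFT: N = 512, resolution = f_s/N = 83000/512 = 10375/64 Hz
Zero-padding interpolates the spectrum (finer frequency grid)
but does NOT improve the true spectral resolution (ability to resolve close frequencies).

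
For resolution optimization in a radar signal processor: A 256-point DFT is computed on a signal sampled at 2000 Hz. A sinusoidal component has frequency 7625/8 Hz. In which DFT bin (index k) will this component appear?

DFT frequency resolution = f_s/N = 2000/256 = 125/16 Hz
Bin index k = f_signal / resolution = 7625/8 / 125/16 = 122
The signal frequency 7625/8 Hz falls in DFT bin k = 122.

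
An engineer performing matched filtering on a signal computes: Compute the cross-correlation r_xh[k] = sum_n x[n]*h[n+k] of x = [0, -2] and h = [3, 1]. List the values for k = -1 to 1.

Both sequences indexed from 0 and zero outside their support.
Lags with overlap: k = -1 to 1.
  r_xh[-1] = x[1]*h[0] = -6
  r_xh[0] = x[0]*h[0] + x[1]*h[1] = -2
  r_xh[1] = x[0]*h[1] = 0
r_xh = [-6, -2, 0] (for k = -1, ..., 1)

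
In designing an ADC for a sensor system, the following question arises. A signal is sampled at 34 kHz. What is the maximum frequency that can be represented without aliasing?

The maximum frequency that can be represented without aliasing
is the Nyquist frequency: f_max = f_s / 2 = 34 kHz / 2 = 17 kHz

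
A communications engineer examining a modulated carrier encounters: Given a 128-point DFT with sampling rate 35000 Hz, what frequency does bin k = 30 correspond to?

The frequency of DFT bin k is: f_k = k * f_s / N
f_30 = 30 * 35000 / 128 = 65625/8 Hz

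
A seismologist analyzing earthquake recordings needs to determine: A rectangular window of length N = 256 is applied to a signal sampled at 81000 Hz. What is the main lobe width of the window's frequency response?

For a rectangular window of length N,
the main lobe width in frequency is 2*f_s/N.
= 2*81000/256 = 10125/16 Hz
This determines the minimum frequency separation for resolving two sinusoids.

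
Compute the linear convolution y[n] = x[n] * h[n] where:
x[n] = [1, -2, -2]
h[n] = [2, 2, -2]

y[n] = sum_k x[k]*h[n-k]. Output length = len(x) + len(h) - 1 = 3 + 3 - 1 = 5.
y[0] = 1*2 = 2
y[1] = -2*2 + 1*2 = -2
y[2] = -2*2 + -2*2 + 1*-2 = -10
y[3] = -2*2 + -2*-2 = 0
y[4] = -2*-2 = 4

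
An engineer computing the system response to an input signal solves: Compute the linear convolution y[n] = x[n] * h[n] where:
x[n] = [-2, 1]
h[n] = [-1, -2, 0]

y[n] = sum_k x[k]*h[n-k]. Output length = len(x) + len(h) - 1 = 2 + 3 - 1 = 4.
y[0] = -2*-1 = 2
y[1] = 1*-1 + -2*-2 = 3
y[2] = 1*-2 + -2*0 = -2
y[3] = 1*0 = 0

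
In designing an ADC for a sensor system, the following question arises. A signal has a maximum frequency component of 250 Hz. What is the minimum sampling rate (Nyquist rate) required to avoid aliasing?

By the Nyquist-Shannon sampling theorem,
the minimum sampling rate (Nyquist rate) must be at least 2 * f_max.
Nyquist rate = 2 * 250 Hz = 500 Hz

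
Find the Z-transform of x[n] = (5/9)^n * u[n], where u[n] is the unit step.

The Z-transform of a^n * u[n] is z/(z-a) for |z| > |a|.
Here a = 5/9, so X(z) = z/(z - (5/9)) = 9z/(9z - 5)
ROC: |z| > 5/9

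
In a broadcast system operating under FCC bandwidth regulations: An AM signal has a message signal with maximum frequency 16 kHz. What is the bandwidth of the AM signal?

In AM (double-sideband), the bandwidth is twice the message frequency.
BW = 2 * f_m = 2 * 16 kHz = 32 kHz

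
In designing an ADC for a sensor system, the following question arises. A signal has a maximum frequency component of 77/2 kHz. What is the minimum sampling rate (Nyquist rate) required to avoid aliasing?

By the Nyquist-Shannon sampling theorem,
the minimum sampling rate (Nyquist rate) must be at least 2 * f_max.
Nyquist rate = 2 * 77/2 kHz = 77 kHz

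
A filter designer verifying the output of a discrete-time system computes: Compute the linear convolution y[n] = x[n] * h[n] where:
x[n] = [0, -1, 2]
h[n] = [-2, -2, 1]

y[n] = sum_k x[k]*h[n-k]. Output length = len(x) + len(h) - 1 = 3 + 3 - 1 = 5.
y[0] = 0*-2 = 0
y[1] = -1*-2 + 0*-2 = 2
y[2] = 2*-2 + -1*-2 + 0*1 = -2
y[3] = 2*-2 + -1*1 = -5
y[4] = 2*1 = 2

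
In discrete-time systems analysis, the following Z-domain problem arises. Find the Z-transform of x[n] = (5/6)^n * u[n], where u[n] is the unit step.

The Z-transform of a^n * u[n] is z/(z-a) for |z| > |a|.
Here a = 5/6, so X(z) = z/(z - (5/6)) = 6z/(6z - 5)
ROC: |z| > 5/6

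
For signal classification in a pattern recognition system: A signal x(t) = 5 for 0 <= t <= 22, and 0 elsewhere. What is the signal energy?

Energy = integral of |x(t)|^2 dt over the signal duration
= 5^2 * 22 = 25 * 22 = 550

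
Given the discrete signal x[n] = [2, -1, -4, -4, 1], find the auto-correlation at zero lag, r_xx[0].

The auto-correlation at zero lag r_xx[0] equals the signal energy.
r_xx[0] = sum of x[n]^2 = 2^2 + (-1)^2 + (-4)^2 + (-4)^2 + 1^2
= 4 + 1 + 16 + 16 + 1 = 38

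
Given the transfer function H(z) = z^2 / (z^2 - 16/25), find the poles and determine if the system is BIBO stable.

Poles are roots of the denominator: z^2 - 16/25 = 0.
Quadratic formula: z = [-(0) +/- sqrt((0)^2 - 4*(-16/25))] / 2
Discriminant = 0 + 64/25 = 64/25; sqrt = 8/5.
z = (0 +/- 8/5) / 2 => z = 4/5 or z = -4/5.
|p1| = 4/5, |p2| = 4/5.
For BIBO stability, all poles must lie inside the unit circle (|p| < 1).
System is STABLE since both |p| < 1.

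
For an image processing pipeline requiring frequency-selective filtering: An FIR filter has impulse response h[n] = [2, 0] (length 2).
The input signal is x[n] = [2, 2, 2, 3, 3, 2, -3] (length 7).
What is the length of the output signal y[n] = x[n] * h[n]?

For linear convolution, the output length is:
len(y) = len(x) + len(h) - 1 = 7 + 2 - 1 = 8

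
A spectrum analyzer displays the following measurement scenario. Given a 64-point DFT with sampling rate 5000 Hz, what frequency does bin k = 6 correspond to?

The frequency of DFT bin k is: f_k = k * f_s / N
f_6 = 6 * 5000 / 64 = 1875/4 Hz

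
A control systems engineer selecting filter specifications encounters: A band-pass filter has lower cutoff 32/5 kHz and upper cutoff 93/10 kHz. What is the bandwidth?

Bandwidth = f_high - f_low
= 93/10 kHz - 32/5 kHz = 29/10 kHz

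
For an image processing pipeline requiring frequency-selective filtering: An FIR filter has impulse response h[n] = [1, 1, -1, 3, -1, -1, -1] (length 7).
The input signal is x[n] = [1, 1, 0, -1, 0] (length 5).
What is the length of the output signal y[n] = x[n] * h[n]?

For linear convolution, the output length is:
len(y) = len(x) + len(h) - 1 = 5 + 7 - 1 = 11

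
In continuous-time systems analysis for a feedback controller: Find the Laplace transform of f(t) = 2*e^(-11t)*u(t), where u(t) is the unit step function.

Standard Laplace transform pair:
e^(-at)*u(t) <-> 1/(s+a)
With a = 11: L{2*e^(-11t)*u(t)} = 2/(s+11), ROC: Re(s) > -11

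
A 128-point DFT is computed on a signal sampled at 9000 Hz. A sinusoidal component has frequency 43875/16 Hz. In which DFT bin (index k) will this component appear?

DFT frequency resolution = f_s/N = 9000/128 = 1125/16 Hz
Bin index k = f_signal / resolution = 43875/16 / 1125/16 = 39
The signal frequency 43875/16 Hz falls in DFT bin k = 39.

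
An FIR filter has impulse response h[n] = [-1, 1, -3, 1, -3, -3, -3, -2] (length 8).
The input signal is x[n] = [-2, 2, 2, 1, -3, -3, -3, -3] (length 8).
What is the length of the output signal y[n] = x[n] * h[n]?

For linear convolution, the output length is:
len(y) = len(x) + len(h) - 1 = 8 + 8 - 1 = 15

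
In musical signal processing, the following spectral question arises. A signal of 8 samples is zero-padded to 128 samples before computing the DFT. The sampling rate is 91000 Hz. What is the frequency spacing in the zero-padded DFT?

Original DFT: N = 8, resolution = f_s/N = 91000/8 = 11375 Hz
Zero-padded DFT: N = 128, resolution = f_s/N = 91000/128 = 11375/16 Hz
Zero-padding interpolates the spectrum (finer frequency grid)
but does NOT improve the true spectral resolution (ability to resolve close frequencies).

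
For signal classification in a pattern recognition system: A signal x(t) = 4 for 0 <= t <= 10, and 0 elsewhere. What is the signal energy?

Energy = integral of |x(t)|^2 dt over the signal duration
= 4^2 * 10 = 16 * 10 = 160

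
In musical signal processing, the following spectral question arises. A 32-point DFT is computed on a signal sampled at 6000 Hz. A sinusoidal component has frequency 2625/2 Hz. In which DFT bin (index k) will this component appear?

DFT frequency resolution = f_s/N = 6000/32 = 375/2 Hz
Bin index k = f_signal / resolution = 2625/2 / 375/2 = 7
The signal frequency 2625/2 Hz falls in DFT bin k = 7.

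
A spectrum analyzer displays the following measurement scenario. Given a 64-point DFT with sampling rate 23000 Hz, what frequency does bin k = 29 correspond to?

The frequency of DFT bin k is: f_k = k * f_s / N
f_29 = 29 * 23000 / 64 = 83375/8 Hz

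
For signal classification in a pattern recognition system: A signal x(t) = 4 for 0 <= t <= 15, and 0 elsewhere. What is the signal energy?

Energy = integral of |x(t)|^2 dt over the signal duration
= 4^2 * 15 = 16 * 15 = 240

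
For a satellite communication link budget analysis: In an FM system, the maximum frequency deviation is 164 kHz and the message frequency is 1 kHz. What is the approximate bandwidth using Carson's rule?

Carson's rule: BW = 2*(delta_f + f_m)
= 2*(164 + 1) kHz = 330 kHz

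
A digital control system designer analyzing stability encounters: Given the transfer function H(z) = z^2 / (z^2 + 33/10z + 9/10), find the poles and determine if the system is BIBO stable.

Poles are roots of the denominator: z^2 + 33/10z + 9/10 = 0.
Quadratic formula: z = [-(33/10) +/- sqrt((33/10)^2 - 4*(9/10))] / 2
Discriminant = 1089/100 - 18/5 = 729/100; sqrt = 27/10.
z = (-33/10 +/- 27/10) / 2 => z = -3/10 or z = -3.
|p1| = 3, |p2| = 3/10.
For BIBO stability, all poles must lie inside the unit circle (|p| < 1).
System is UNSTABLE since at least one |p| >= 1.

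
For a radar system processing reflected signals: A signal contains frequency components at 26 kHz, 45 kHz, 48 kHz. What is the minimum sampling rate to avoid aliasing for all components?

The highest frequency component is f_max = 48 kHz.
Nyquist rate = 2 * f_max = 2 * 48 kHz = 96 kHz.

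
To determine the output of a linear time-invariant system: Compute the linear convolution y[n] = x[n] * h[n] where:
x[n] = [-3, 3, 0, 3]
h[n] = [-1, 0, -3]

y[n] = sum_k x[k]*h[n-k]. Output length = len(x) + len(h) - 1 = 4 + 3 - 1 = 6.
y[0] = -3*-1 = 3
y[1] = 3*-1 + -3*0 = -3
y[2] = 0*-1 + 3*0 + -3*-3 = 9
y[3] = 3*-1 + 0*0 + 3*-3 = -12
y[4] = 3*0 + 0*-3 = 0
y[5] = 3*-3 = -9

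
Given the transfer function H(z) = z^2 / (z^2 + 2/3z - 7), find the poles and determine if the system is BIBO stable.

Poles are roots of the denominator: z^2 + 2/3z - 7 = 0.
Quadratic formula: z = [-(2/3) +/- sqrt((2/3)^2 - 4*(-7))] / 2
Discriminant = 4/9 + 28 = 256/9; sqrt = 16/3.
z = (-2/3 +/- 16/3) / 2 => z = 7/3 or z = -3.
|p1| = 3, |p2| = 7/3.
For BIBO stability, all poles must lie inside the unit circle (|p| < 1).
System is UNSTABLE since at least one |p| >= 1.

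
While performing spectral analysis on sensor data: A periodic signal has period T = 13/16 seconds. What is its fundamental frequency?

The fundamental frequency is the reciprocal of the period.
f = 1/T = 1/(13/16) = 16/13 Hz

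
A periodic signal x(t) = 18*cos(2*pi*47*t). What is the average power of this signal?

Average power of A*cos(wt) is A^2/2.
P = 18^2 / 2 = 324/2 = 162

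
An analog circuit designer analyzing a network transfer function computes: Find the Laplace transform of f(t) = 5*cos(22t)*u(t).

Standard pair: cos(wt)*u(t) <-> s/(s^2+w^2)
With w = 22: L{5*cos(22t)*u(t)} = 5s/(s^2+484)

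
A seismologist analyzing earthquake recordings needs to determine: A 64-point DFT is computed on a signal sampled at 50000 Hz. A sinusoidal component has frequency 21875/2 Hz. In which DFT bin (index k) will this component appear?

DFT frequency resolution = f_s/N = 50000/64 = 3125/4 Hz
Bin index k = f_signal / resolution = 21875/2 / 3125/4 = 14
The signal frequency 21875/2 Hz falls in DFT bin k = 14.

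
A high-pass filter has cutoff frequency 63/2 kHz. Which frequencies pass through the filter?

A high-pass filter passes all frequencies above the cutoff frequency 63/2 kHz and attenuates lower frequencies.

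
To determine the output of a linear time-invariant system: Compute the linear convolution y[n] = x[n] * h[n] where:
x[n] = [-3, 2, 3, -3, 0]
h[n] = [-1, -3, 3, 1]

y[n] = sum_k x[k]*h[n-k]. Output length = len(x) + len(h) - 1 = 5 + 4 - 1 = 8.
y[0] = -3*-1 = 3
y[1] = 2*-1 + -3*-3 = 7
y[2] = 3*-1 + 2*-3 + -3*3 = -18
y[3] = -3*-1 + 3*-3 + 2*3 + -3*1 = -3
y[4] = 0*-1 + -3*-3 + 3*3 + 2*1 = 20
y[5] = 0*-3 + -3*3 + 3*1 = -6
y[6] = 0*3 + -3*1 = -3
y[7] = 0*1 = 0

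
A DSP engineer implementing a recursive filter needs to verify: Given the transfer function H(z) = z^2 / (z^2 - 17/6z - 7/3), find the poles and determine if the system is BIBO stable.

Poles are roots of the denominator: z^2 - 17/6z - 7/3 = 0.
Quadratic formula: z = [-(-17/6) +/- sqrt((-17/6)^2 - 4*(-7/3))] / 2
Discriminant = 289/36 + 28/3 = 625/36; sqrt = 25/6.
z = (17/6 +/- 25/6) / 2 => z = 7/2 or z = -2/3.
|p1| = 7/2, |p2| = 2/3.
For BIBO stability, all poles must lie inside the unit circle (|p| < 1).
System is UNSTABLE since at least one |p| >= 1.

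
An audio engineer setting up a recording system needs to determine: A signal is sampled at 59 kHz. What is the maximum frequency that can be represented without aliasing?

The maximum frequency that can be represented without aliasing
is the Nyquist frequency: f_max = f_s / 2 = 59 kHz / 2 = 59/2 kHz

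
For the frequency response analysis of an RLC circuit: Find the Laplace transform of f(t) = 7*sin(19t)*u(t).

Standard pair: sin(wt)*u(t) <-> w/(s^2+w^2)
With w = 19: L{7*sin(19t)*u(t)} = 133/(s^2+361)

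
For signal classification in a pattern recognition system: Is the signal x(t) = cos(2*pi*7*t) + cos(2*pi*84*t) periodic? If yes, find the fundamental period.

f1 = 7 Hz, f2 = 84 Hz
Period T1 = 1/7, T2 = 1/84
Ratio T1/T2 = 84/7, which is rational.
The signal is periodic with fundamental period T = 1/GCD(7,84) = 1/7 s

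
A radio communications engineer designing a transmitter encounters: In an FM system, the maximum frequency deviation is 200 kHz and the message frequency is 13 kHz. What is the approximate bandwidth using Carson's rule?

Carson's rule: BW = 2*(delta_f + f_m)
= 2*(200 + 13) kHz = 426 kHz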